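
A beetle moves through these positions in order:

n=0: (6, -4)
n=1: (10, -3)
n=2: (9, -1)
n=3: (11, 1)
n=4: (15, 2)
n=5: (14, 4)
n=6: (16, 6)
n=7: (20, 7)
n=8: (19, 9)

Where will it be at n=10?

Differencing gives (+4, +1), (-1, +2), (+2, +2), (+4, +1), (-1, +2), (+2, +2), (+4, +1), (-1, +2). This is the pattern (+4, +1), (-1, +2), (+2, +2) repeated.
step 9: apply (+2, +2) → (21, 11)
step 10: apply (+4, +1) → (25, 12)

(25, 12)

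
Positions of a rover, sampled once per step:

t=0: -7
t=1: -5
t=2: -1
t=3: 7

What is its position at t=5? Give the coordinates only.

Consecutive displacements +2, +4, +8 scale by a factor of 2 each step.
step 4: 7 + 16 → 23
step 5: 23 + 32 → 55

55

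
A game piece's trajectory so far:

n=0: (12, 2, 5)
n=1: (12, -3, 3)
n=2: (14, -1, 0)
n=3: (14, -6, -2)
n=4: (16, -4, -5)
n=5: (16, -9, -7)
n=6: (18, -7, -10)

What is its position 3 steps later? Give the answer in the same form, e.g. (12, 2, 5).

(20, -15, -17)

Differencing gives (+0, -5, -2), (+2, +2, -3), (+0, -5, -2), (+2, +2, -3), (+0, -5, -2), (+2, +2, -3). This is the pattern (+0, -5, -2), (+2, +2, -3) repeated.
step 7: apply (+0, -5, -2) → (18, -12, -12)
step 8: apply (+2, +2, -3) → (20, -10, -15)
step 9: apply (+0, -5, -2) → (20, -15, -17)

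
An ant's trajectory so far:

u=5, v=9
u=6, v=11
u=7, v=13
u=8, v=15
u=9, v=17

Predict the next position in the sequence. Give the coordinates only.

Constant displacement of (+1,+2) per step.
step 5: u=9, v=17 + (+1,+2) → u=10, v=19

u=10, v=19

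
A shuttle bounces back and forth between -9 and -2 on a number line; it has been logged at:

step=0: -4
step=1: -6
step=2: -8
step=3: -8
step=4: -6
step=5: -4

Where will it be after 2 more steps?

The value reflects between -9 and -2, moving 2 per step.
  step 6: -4 → -2
  step 7: -2 → -4

-4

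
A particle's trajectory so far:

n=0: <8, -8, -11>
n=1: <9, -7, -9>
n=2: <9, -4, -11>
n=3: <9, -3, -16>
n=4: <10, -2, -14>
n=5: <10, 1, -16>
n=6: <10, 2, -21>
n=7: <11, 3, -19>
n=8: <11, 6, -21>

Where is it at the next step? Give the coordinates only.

<11, 7, -26>

Step-to-step displacements: <+1, +1, +2>, <+0, +3, -2>, <+0, +1, -5>, <+1, +1, +2>, <+0, +3, -2>, <+0, +1, -5>, <+1, +1, +2>, <+0, +3, -2> — a repeating cycle of length 3.
step 9: apply <+0, +1, -5> → <11, 7, -26>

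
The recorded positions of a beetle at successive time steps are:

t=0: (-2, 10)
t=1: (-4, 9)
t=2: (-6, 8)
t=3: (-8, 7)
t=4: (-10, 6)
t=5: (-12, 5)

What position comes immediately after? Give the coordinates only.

Each step adds (-2, -1) to the position.
step 6: (-12, 5) + (-2, -1) → (-14, 4)

(-14, 4)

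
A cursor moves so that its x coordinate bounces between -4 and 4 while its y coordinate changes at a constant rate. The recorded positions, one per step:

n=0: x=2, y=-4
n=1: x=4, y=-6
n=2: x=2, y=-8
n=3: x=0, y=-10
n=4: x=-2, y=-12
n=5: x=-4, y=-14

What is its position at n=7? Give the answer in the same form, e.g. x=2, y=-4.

The x coordinate reflects between -4 and 4, moving 2 per step.
  step 6: -4 → -2
  step 7: -2 → 0
The y coordinate changes by -2 each step: at step 7 it is -18.

x=0, y=-18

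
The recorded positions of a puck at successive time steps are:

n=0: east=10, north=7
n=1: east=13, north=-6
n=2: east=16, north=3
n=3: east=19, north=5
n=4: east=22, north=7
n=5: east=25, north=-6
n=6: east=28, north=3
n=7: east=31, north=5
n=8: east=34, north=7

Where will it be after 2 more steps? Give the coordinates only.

East: linear, +3 per step → 40 at step 10.
North: cycles through 7, -6, 3, 5 every 4 steps. Step 10 lands at position 2 of the cycle → 3.

east=40, north=3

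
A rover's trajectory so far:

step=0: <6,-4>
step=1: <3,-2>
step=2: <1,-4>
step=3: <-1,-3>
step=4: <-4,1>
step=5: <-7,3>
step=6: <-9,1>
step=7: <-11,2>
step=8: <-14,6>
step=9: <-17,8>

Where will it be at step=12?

<-24,11>

The moves between consecutive positions are <-3,+2>, <-2,-2>, <-2,+1>, <-3,+4>, <-3,+2>, <-2,-2>, <-2,+1>, <-3,+4>, <-3,+2>; they repeat the 4-cycle [<-3,+2>, <-2,-2>, <-2,+1>, <-3,+4>].
step 10: apply <-2,-2> → <-19,6>
step 11: apply <-2,+1> → <-21,7>
step 12: apply <-3,+4> → <-24,11>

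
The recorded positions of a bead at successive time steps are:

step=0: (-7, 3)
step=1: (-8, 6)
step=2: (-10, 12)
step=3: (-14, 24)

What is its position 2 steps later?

Consecutive displacements (-1, +3), (-2, +6), (-4, +12) scale by a factor of 2 each step.
step 4: (-14, 24) + (-8, +24) → (-22, 48)
step 5: (-22, 48) + (-16, +48) → (-38, 96)

(-38, 96)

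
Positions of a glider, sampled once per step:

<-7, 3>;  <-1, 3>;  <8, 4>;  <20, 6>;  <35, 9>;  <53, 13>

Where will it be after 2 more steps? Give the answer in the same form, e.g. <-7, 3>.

First differences are <+6, +0>, <+9, +1>, <+12, +2>, <+15, +3>, <+18, +4>; their common second difference is <+3, +1> (constant acceleration).
step 6: <53, 13> + <+21, +5> → <74, 18>
step 7: <74, 18> + <+24, +6> → <98, 24>

<98, 24>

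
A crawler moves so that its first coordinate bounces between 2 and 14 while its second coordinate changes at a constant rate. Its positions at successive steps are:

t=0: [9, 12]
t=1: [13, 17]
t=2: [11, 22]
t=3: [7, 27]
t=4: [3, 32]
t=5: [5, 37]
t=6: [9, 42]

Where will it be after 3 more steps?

[7, 57]

The first coordinate travels 4 per step and bounces off the walls at 2 and 14.
  step 7: 9 → 13
  step 8: 13 → 11
  step 9: 11 → 7
The second coordinate changes by +5 each step: at step 9 it is 57.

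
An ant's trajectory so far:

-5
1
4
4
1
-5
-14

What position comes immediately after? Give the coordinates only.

-26

Taking differences between consecutive positions: +6, +3, +0, -3, -6, -9. These grow by -3 each step.
step 7: -14 − 12 → -26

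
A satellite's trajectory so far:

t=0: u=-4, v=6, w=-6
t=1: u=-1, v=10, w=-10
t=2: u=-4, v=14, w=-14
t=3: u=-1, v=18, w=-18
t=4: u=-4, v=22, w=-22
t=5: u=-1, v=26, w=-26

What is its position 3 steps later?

u=-4, v=38, w=-38

The u coordinate repeats the cycle [-4, -1] with period 2; step 8 mod 2 = 0, giving -4.
The v coordinate changes by +4 each step, so at step 8 it is 6 + 8·(4) = 38.
The w coordinate changes by -4 each step, so at step 8 it is -6 + 8·(-4) = -38.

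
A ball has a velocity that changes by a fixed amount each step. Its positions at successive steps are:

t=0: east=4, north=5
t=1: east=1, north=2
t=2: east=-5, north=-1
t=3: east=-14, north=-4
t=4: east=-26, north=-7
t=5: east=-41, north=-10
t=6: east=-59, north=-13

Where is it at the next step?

First differences are (-3, -3), (-6, -3), (-9, -3), (-12, -3), (-15, -3), (-18, -3); their common second difference is (-3, +0) (constant acceleration).
step 7: east=-59, north=-13 + (-21, -3) → east=-80, north=-16

east=-80, north=-16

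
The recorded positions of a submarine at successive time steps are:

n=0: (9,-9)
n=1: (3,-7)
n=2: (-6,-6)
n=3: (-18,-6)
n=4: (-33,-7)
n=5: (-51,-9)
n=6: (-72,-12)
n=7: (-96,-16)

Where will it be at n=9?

Successive displacements: (-6,+2), (-9,+1), (-12,+0), (-15,-1), (-18,-2), (-21,-3), (-24,-4) — each changes by (-3,-1).
step 8: (-96,-16) + (-27,-5) → (-123,-21)
step 9: (-123,-21) + (-30,-6) → (-153,-27)

(-153,-27)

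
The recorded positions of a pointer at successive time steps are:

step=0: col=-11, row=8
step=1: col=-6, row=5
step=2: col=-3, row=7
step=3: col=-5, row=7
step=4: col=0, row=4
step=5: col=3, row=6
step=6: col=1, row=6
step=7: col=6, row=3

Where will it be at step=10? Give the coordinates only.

col=12, row=2

Differencing gives (+5,-3), (+3,+2), (-2,+0), (+5,-3), (+3,+2), (-2,+0), (+5,-3). This is the pattern (+5,-3), (+3,+2), (-2,+0) repeated.
step 8: apply (+3,+2) → col=9, row=5
step 9: apply (-2,+0) → col=7, row=5
step 10: apply (+5,-3) → col=12, row=2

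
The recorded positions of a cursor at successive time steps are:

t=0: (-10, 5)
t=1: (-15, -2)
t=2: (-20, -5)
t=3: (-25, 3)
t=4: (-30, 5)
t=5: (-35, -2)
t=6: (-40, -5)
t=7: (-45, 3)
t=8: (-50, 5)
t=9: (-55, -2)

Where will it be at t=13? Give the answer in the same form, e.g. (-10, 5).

(-75, -2)

The first coordinate changes by -5 each step, so at step 13 it is -10 + 13·(-5) = -75.
The second coordinate repeats the cycle [5, -2, -5, 3] with period 4; step 13 mod 4 = 1, giving -2.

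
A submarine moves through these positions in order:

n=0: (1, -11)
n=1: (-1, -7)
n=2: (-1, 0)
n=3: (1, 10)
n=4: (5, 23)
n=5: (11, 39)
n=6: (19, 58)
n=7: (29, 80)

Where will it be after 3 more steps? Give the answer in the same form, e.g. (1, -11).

(71, 164)

Taking differences between consecutive positions: (-2, +4), (+0, +7), (+2, +10), (+4, +13), (+6, +16), (+8, +19), (+10, +22). These grow by (+2, +3) each step.
step 8: (29, 80) + (+12, +25) → (41, 105)
step 9: (41, 105) + (+14, +28) → (55, 133)
step 10: (55, 133) + (+16, +31) → (71, 164)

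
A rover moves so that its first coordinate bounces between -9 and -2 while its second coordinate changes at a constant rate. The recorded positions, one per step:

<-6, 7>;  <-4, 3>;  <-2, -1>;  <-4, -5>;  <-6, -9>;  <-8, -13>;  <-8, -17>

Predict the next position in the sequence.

The first coordinate travels 2 per step and bounces off the walls at -9 and -2.
  step 7: -8 → -6
The second coordinate changes by -4 each step: at step 7 it is -21.

<-6, -21>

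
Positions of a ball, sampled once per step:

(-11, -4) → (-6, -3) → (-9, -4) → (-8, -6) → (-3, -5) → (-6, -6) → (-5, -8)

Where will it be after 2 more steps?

(-3, -8)

Differencing gives (+5, +1), (-3, -1), (+1, -2), (+5, +1), (-3, -1), (+1, -2). This is the pattern (+5, +1), (-3, -1), (+1, -2) repeated.
step 7: apply (+5, +1) → (0, -7)
step 8: apply (-3, -1) → (-3, -8)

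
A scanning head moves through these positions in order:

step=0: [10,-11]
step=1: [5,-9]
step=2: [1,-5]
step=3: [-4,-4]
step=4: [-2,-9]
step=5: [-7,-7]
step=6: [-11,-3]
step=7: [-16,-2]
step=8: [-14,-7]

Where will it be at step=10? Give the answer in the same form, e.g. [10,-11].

[-23,-1]

Differencing gives [-5,+2], [-4,+4], [-5,+1], [+2,-5], [-5,+2], [-4,+4], [-5,+1], [+2,-5]. This is the pattern [-5,+2], [-4,+4], [-5,+1], [+2,-5] repeated.
step 9: apply [-5,+2] → [-19,-5]
step 10: apply [-4,+4] → [-23,-1]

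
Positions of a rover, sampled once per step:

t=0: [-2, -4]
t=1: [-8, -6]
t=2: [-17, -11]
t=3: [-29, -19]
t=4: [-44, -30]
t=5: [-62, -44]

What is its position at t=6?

Taking differences between consecutive positions: [-6, -2], [-9, -5], [-12, -8], [-15, -11], [-18, -14]. These grow by [-3, -3] each step.
step 6: [-62, -44] + [-21, -17] → [-83, -61]

[-83, -61]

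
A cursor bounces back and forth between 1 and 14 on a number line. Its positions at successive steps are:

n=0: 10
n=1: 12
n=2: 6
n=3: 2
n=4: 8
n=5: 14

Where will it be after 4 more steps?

The value reflects between 1 and 14, moving 6 per step.
  step 6: 14 → 8
  step 7: 8 → 2
  step 8: 2 → 6
  step 9: 6 → 12

12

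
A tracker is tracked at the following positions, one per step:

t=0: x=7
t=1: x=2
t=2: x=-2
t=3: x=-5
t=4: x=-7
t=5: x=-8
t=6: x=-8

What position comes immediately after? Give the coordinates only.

Taking differences between consecutive positions: -5, -4, -3, -2, -1, +0. These grow by +1 each step.
step 7: -8 + 1 → x=-7

x=-7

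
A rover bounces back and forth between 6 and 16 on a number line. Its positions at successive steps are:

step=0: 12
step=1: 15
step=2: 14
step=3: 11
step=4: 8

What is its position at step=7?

The value reflects between 6 and 16, moving 3 per step.
  step 5: 8 → 7
  step 6: 7 → 10
  step 7: 10 → 13

13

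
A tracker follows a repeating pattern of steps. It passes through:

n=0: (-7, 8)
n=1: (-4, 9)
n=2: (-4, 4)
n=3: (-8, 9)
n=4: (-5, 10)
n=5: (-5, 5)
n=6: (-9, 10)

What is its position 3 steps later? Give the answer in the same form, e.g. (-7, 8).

The moves between consecutive positions are (+3, +1), (+0, -5), (-4, +5), (+3, +1), (+0, -5), (-4, +5); they repeat the 3-cycle [(+3, +1), (+0, -5), (-4, +5)].
step 7: apply (+3, +1) → (-6, 11)
step 8: apply (+0, -5) → (-6, 6)
step 9: apply (-4, +5) → (-10, 11)

(-10, 11)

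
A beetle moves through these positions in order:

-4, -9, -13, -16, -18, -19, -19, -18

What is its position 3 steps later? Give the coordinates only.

-9

First differences are -5, -4, -3, -2, -1, +0, +1; their common second difference is +1 (constant acceleration).
step 8: -18 + 2 → -16
step 9: -16 + 3 → -13
step 10: -13 + 4 → -9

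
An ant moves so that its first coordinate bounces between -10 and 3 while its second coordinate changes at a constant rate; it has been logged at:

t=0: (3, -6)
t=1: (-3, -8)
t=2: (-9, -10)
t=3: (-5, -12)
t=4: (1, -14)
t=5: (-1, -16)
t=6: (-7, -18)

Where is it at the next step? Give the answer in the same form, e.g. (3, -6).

(-7, -20)

The first coordinate reflects between -10 and 3, moving 6 per step.
  step 7: -7 → -7
The second coordinate changes by -2 each step: at step 7 it is -20.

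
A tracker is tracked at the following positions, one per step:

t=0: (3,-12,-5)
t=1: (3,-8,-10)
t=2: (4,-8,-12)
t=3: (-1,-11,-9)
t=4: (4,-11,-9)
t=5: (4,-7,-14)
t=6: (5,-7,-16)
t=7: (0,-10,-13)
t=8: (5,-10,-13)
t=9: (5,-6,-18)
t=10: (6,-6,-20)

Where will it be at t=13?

(6,-5,-22)

Differencing gives (+0,+4,-5), (+1,+0,-2), (-5,-3,+3), (+5,+0,+0), (+0,+4,-5), (+1,+0,-2), (-5,-3,+3), (+5,+0,+0), (+0,+4,-5), (+1,+0,-2). This is the pattern (+0,+4,-5), (+1,+0,-2), (-5,-3,+3), (+5,+0,+0) repeated.
step 11: apply (-5,-3,+3) → (1,-9,-17)
step 12: apply (+5,+0,+0) → (6,-9,-17)
step 13: apply (+0,+4,-5) → (6,-5,-22)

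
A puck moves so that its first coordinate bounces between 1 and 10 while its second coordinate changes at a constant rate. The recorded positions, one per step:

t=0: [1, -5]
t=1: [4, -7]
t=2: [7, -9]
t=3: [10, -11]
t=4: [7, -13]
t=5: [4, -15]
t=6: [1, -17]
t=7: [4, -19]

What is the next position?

[7, -21]

The first coordinate travels 3 per step and bounces off the walls at 1 and 10.
  step 8: 4 → 7
The second coordinate changes by -2 each step: at step 8 it is -21.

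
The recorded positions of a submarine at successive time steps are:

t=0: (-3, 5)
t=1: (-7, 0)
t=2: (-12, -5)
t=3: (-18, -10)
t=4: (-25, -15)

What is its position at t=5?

Successive displacements: (-4, -5), (-5, -5), (-6, -5), (-7, -5) — each changes by (-1, +0).
step 5: (-25, -15) + (-8, -5) → (-33, -20)

(-33, -20)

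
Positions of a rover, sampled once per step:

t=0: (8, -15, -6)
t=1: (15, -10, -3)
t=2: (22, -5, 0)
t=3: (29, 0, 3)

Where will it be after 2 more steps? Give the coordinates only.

(43, 10, 9)

Each step adds (+7, +5, +3) to the position.
step 4: (29, 0, 3) + (+7, +5, +3) → (36, 5, 6)
step 5: (36, 5, 6) + (+7, +5, +3) → (43, 10, 9)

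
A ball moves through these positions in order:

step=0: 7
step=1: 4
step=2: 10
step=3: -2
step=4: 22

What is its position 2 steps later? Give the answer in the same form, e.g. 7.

70

Step-to-step displacements: -3, +6, -12, +24; each is -2× the previous.
step 5: 22 − 48 → -26
step 6: -26 + 96 → 70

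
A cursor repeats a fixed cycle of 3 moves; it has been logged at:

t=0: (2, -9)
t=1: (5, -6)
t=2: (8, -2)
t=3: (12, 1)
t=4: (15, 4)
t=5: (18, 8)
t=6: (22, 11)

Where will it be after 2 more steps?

The moves between consecutive positions are (+3, +3), (+3, +4), (+4, +3), (+3, +3), (+3, +4), (+4, +3); they repeat the 3-cycle [(+3, +3), (+3, +4), (+4, +3)].
step 7: apply (+3, +3) → (25, 14)
step 8: apply (+3, +4) → (28, 18)

(28, 18)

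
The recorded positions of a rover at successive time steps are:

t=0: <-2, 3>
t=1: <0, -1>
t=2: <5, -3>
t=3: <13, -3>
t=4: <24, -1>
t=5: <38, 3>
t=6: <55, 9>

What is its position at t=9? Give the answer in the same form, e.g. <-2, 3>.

<124, 39>

First differences are <+2, -4>, <+5, -2>, <+8, +0>, <+11, +2>, <+14, +4>, <+17, +6>; their common second difference is <+3, +2> (constant acceleration).
step 7: <55, 9> + <+20, +8> → <75, 17>
step 8: <75, 17> + <+23, +10> → <98, 27>
step 9: <98, 27> + <+26, +12> → <124, 39>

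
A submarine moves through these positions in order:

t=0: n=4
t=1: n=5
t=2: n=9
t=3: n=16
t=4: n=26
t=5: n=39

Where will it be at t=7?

n=74

Successive displacements: +1, +4, +7, +10, +13 — each changes by +3.
step 6: 39 + 16 → n=55
step 7: 55 + 19 → n=74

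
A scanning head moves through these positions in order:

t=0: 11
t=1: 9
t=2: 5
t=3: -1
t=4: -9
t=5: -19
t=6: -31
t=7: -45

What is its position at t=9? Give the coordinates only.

-79

Successive displacements: -2, -4, -6, -8, -10, -12, -14 — each changes by -2.
step 8: -45 − 16 → -61
step 9: -61 − 18 → -79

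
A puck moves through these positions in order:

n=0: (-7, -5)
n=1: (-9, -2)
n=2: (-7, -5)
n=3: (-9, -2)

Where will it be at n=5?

Consecutive displacements (-2, +3), (+2, -3), (-2, +3) scale by a factor of -1 each step.
step 4: (-9, -2) + (+2, -3) → (-7, -5)
step 5: (-7, -5) + (-2, +3) → (-9, -2)

(-9, -2)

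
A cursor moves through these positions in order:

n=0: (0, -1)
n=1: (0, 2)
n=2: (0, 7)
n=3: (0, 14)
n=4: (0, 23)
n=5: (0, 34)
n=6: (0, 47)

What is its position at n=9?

(0, 98)

Successive displacements: (+0, +3), (+0, +5), (+0, +7), (+0, +9), (+0, +11), (+0, +13) — each changes by (+0, +2).
step 7: (0, 47) + (+0, +15) → (0, 62)
step 8: (0, 62) + (+0, +17) → (0, 79)
step 9: (0, 79) + (+0, +19) → (0, 98)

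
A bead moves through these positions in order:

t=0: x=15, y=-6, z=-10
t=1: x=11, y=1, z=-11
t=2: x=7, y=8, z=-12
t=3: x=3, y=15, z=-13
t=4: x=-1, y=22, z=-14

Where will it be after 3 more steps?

Each step adds (-4, +7, -1) to the position.
step 5: x=-1, y=22, z=-14 + (-4, +7, -1) → x=-5, y=29, z=-15
step 6: x=-5, y=29, z=-15 + (-4, +7, -1) → x=-9, y=36, z=-16
step 7: x=-9, y=36, z=-16 + (-4, +7, -1) → x=-13, y=43, z=-17

x=-13, y=43, z=-17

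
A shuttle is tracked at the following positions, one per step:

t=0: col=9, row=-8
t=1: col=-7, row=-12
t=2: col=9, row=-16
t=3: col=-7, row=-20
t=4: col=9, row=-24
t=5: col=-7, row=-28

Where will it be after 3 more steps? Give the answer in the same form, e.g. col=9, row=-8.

col=9, row=-40

The col coordinate repeats the cycle [9, -7] with period 2; step 8 mod 2 = 0, giving 9.
The row coordinate changes by -4 each step, so at step 8 it is -8 + 8·(-4) = -40.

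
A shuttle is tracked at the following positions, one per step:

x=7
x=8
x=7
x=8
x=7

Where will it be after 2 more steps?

x=7

Step-to-step displacements: +1, -1, +1, -1; each is -1× the previous.
step 5: 7 + 1 → x=8
step 6: 8 − 1 → x=7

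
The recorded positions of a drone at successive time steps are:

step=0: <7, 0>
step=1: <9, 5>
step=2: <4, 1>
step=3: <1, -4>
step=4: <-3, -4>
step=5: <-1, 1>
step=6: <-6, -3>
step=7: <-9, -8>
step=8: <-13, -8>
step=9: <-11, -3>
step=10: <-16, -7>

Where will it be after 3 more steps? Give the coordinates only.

The moves between consecutive positions are <+2, +5>, <-5, -4>, <-3, -5>, <-4, +0>, <+2, +5>, <-5, -4>, <-3, -5>, <-4, +0>, <+2, +5>, <-5, -4>; they repeat the 4-cycle [<+2, +5>, <-5, -4>, <-3, -5>, <-4, +0>].
step 11: apply <-3, -5> → <-19, -12>
step 12: apply <-4, +0> → <-23, -12>
step 13: apply <+2, +5> → <-21, -7>

<-21, -7>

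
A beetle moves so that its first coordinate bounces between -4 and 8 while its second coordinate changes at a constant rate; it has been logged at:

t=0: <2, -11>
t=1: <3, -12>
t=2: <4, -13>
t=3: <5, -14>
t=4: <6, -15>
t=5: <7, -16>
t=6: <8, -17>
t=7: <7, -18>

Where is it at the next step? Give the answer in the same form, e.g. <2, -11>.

The first coordinate reflects between -4 and 8, moving 1 per step.
  step 8: 7 → 6
The second coordinate changes by -1 each step: at step 8 it is -19.

<6, -19>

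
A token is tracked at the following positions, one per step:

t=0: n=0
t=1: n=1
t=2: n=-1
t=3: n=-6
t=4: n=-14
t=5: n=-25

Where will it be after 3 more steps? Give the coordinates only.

n=-76

Taking differences between consecutive positions: +1, -2, -5, -8, -11. These grow by -3 each step.
step 6: -25 − 14 → n=-39
step 7: -39 − 17 → n=-56
step 8: -56 − 20 → n=-76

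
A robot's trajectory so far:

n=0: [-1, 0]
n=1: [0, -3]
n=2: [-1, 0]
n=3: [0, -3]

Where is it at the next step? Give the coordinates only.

[-1, 0]

Consecutive displacements [+1, -3], [-1, +3], [+1, -3] scale by a factor of -1 each step.
step 4: [0, -3] + [-1, +3] → [-1, 0]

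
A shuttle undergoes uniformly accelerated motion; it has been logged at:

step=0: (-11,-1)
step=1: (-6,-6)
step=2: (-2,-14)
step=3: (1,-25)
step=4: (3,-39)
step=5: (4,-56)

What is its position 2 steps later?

Successive displacements: (+5,-5), (+4,-8), (+3,-11), (+2,-14), (+1,-17) — each changes by (-1,-3).
step 6: (4,-56) + (+0,-20) → (4,-76)
step 7: (4,-76) + (-1,-23) → (3,-99)

(3,-99)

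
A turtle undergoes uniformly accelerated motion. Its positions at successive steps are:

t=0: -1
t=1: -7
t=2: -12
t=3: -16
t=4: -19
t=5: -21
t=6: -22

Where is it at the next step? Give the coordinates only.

First differences are -6, -5, -4, -3, -2, -1; their common second difference is +1 (constant acceleration).
step 7: -22 + 0 → -22

-22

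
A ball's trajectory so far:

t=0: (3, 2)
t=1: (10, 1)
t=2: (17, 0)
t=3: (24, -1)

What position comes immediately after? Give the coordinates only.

(31, -2)

Constant displacement of (+7, -1) per step.
step 4: (24, -1) + (+7, -1) → (31, -2)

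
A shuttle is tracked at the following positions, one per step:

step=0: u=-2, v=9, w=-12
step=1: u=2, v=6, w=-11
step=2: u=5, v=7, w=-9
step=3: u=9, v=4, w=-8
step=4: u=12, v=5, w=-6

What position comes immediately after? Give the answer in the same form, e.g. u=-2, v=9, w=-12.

Step-to-step displacements: (+4, -3, +1), (+3, +1, +2), (+4, -3, +1), (+3, +1, +2) — a repeating cycle of length 2.
step 5: apply (+4, -3, +1) → u=16, v=2, w=-5

u=16, v=2, w=-5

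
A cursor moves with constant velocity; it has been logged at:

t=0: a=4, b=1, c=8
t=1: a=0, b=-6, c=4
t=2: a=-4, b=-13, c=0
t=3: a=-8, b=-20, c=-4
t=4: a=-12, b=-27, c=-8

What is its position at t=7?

a=-24, b=-48, c=-20

The position changes by (-4, -7, -4) every step.
step 5: a=-12, b=-27, c=-8 + (-4, -7, -4) → a=-16, b=-34, c=-12
step 6: a=-16, b=-34, c=-12 + (-4, -7, -4) → a=-20, b=-41, c=-16
step 7: a=-20, b=-41, c=-16 + (-4, -7, -4) → a=-24, b=-48, c=-20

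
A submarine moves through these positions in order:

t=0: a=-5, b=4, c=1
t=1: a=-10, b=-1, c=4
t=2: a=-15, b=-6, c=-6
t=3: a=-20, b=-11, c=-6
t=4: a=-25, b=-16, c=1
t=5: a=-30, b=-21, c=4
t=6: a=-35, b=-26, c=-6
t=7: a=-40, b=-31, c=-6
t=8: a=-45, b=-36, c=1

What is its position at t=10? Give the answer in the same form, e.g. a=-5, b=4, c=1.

The a coordinate changes by -5 each step, so at step 10 it is -5 + 10·(-5) = -55.
The b coordinate changes by -5 each step, so at step 10 it is 4 + 10·(-5) = -46.
The c coordinate repeats the cycle [1, 4, -6, -6] with period 4; step 10 mod 4 = 2, giving -6.

a=-55, b=-46, c=-6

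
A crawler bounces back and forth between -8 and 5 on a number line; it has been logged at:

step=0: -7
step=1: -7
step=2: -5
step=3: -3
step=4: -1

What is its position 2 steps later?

3

The value travels 2 per step and bounces off the walls at -8 and 5.
  step 5: -1 → 1
  step 6: 1 → 3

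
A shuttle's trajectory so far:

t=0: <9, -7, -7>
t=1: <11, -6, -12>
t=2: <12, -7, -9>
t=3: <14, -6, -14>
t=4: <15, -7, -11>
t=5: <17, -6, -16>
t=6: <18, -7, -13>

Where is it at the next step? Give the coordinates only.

Differencing gives <+2, +1, -5>, <+1, -1, +3>, <+2, +1, -5>, <+1, -1, +3>, <+2, +1, -5>, <+1, -1, +3>. This is the pattern <+2, +1, -5>, <+1, -1, +3> repeated.
step 7: apply <+2, +1, -5> → <20, -6, -18>

<20, -6, -18>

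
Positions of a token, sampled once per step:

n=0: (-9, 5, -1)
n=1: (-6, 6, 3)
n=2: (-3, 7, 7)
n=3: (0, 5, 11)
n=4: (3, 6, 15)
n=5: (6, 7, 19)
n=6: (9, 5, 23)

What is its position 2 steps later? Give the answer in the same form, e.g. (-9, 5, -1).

First: linear, +3 per step → 15 at step 8.
Second: cycles through 5, 6, 7 every 3 steps. Step 8 lands at position 2 of the cycle → 7.
Third: linear, +4 per step → 31 at step 8.

(15, 7, 31)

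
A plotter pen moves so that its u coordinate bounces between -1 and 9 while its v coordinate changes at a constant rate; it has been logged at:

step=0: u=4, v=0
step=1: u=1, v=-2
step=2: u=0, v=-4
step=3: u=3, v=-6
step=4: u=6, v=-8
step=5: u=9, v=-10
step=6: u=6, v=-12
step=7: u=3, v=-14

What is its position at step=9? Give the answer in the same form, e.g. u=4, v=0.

The u coordinate travels 3 per step and bounces off the walls at -1 and 9.
  step 8: 3 → 0
  step 9: 0 → 1
The v coordinate changes by -2 each step: at step 9 it is -18.

u=1, v=-18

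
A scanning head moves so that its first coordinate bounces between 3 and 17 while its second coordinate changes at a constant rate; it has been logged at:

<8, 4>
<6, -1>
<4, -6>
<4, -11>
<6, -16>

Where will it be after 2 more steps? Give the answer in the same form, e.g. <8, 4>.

<10, -26>

The first coordinate reflects between 3 and 17, moving 2 per step.
  step 5: 6 → 8
  step 6: 8 → 10
The second coordinate changes by -5 each step: at step 6 it is -26.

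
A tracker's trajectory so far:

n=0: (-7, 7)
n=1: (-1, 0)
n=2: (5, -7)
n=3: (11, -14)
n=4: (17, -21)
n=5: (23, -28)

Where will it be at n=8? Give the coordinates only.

(41, -49)

Constant displacement of (+6, -7) per step.
step 6: (23, -28) + (+6, -7) → (29, -35)
step 7: (29, -35) + (+6, -7) → (35, -42)
step 8: (35, -42) + (+6, -7) → (41, -49)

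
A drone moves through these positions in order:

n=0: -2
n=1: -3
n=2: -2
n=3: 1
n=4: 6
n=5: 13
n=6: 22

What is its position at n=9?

61

Taking differences between consecutive positions: -1, +1, +3, +5, +7, +9. These grow by +2 each step.
step 7: 22 + 11 → 33
step 8: 33 + 13 → 46
step 9: 46 + 15 → 61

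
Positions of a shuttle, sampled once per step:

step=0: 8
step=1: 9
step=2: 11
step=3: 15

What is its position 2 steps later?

Consecutive displacements +1, +2, +4 scale by a factor of 2 each step.
step 4: 15 + 8 → 23
step 5: 23 + 16 → 39

39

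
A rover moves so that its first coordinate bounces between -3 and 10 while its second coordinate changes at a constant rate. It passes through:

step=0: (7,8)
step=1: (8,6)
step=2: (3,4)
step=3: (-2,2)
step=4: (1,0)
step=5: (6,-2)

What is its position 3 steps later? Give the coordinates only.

(-1,-8)

The first coordinate travels 5 per step and bounces off the walls at -3 and 10.
  step 6: 6 → 9
  step 7: 9 → 4
  step 8: 4 → -1
The second coordinate changes by -2 each step: at step 8 it is -8.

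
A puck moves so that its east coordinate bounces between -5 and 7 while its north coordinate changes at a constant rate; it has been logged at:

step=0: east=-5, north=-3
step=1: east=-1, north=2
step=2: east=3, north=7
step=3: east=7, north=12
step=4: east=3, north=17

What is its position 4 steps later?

The east coordinate travels 4 per step and bounces off the walls at -5 and 7.
  step 5: 3 → -1
  step 6: -1 → -5
  step 7: -5 → -1
  step 8: -1 → 3
The north coordinate changes by +5 each step: at step 8 it is 37.

east=3, north=37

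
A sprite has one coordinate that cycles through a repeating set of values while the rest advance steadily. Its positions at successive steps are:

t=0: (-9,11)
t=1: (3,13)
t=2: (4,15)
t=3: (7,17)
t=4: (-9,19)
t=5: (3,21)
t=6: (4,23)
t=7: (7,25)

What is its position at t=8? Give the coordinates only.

(-9,27)

First: cycles through -9, 3, 4, 7 every 4 steps. Step 8 lands at position 0 of the cycle → -9.
Second: linear, +2 per step → 27 at step 8.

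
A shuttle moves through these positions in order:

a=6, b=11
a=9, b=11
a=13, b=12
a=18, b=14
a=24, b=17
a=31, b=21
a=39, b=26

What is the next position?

First differences are (+3,+0), (+4,+1), (+5,+2), (+6,+3), (+7,+4), (+8,+5); their common second difference is (+1,+1) (constant acceleration).
step 7: a=39, b=26 + (+9,+6) → a=48, b=32

a=48, b=32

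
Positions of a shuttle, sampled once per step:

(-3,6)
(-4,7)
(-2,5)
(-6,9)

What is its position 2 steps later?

(-14,17)

Consecutive displacements (-1,+1), (+2,-2), (-4,+4) scale by a factor of -2 each step.
step 4: (-6,9) + (+8,-8) → (2,1)
step 5: (2,1) + (-16,+16) → (-14,17)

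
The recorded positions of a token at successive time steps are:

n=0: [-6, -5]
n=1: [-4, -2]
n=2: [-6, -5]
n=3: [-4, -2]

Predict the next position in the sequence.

[-6, -5]

Step-to-step displacements: [+2, +3], [-2, -3], [+2, +3]; each is -1× the previous.
step 4: [-4, -2] + [-2, -3] → [-6, -5]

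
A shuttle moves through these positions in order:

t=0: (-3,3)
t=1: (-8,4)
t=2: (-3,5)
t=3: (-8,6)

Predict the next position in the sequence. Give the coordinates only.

(-3,7)

The first coordinate repeats the cycle [-3, -8] with period 2; step 4 mod 2 = 0, giving -3.
The second coordinate changes by +1 each step, so at step 4 it is 3 + 4·(1) = 7.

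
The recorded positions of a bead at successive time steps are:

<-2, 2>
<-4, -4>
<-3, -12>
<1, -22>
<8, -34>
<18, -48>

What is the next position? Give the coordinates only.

<31, -64>

Taking differences between consecutive positions: <-2, -6>, <+1, -8>, <+4, -10>, <+7, -12>, <+10, -14>. These grow by <+3, -2> each step.
step 6: <18, -48> + <+13, -16> → <31, -64>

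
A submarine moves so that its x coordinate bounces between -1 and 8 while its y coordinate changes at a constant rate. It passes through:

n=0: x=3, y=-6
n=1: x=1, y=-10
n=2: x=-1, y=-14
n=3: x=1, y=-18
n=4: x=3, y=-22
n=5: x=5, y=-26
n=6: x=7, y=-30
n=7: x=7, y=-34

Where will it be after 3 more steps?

The x coordinate travels 2 per step and bounces off the walls at -1 and 8.
  step 8: 7 → 5
  step 9: 5 → 3
  step 10: 3 → 1
The y coordinate changes by -4 each step: at step 10 it is -46.

x=1, y=-46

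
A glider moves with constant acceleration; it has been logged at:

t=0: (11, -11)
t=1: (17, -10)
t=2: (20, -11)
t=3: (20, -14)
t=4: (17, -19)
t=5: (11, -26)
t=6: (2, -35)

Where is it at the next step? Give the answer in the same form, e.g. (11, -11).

(-10, -46)

Taking differences between consecutive positions: (+6, +1), (+3, -1), (+0, -3), (-3, -5), (-6, -7), (-9, -9). These grow by (-3, -2) each step.
step 7: (2, -35) + (-12, -11) → (-10, -46)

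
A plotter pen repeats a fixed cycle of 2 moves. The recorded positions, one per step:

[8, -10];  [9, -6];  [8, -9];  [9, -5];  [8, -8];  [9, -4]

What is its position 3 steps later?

[8, -6]

Step-to-step displacements: [+1, +4], [-1, -3], [+1, +4], [-1, -3], [+1, +4] — a repeating cycle of length 2.
step 6: apply [-1, -3] → [8, -7]
step 7: apply [+1, +4] → [9, -3]
step 8: apply [-1, -3] → [8, -6]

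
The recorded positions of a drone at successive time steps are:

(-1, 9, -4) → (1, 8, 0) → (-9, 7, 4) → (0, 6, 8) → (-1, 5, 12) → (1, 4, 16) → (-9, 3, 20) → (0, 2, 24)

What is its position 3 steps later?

The first coordinate repeats the cycle [-1, 1, -9, 0] with period 4; step 10 mod 4 = 2, giving -9.
The second coordinate changes by -1 each step, so at step 10 it is 9 + 10·(-1) = -1.
The third coordinate changes by +4 each step, so at step 10 it is -4 + 10·(4) = 36.

(-9, -1, 36)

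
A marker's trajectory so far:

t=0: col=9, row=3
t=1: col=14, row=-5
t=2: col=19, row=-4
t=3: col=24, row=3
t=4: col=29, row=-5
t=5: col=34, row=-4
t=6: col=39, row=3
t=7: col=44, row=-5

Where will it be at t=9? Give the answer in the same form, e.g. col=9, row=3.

The col coordinate changes by +5 each step, so at step 9 it is 9 + 9·(5) = 54.
The row coordinate repeats the cycle [3, -5, -4] with period 3; step 9 mod 3 = 0, giving 3.

col=54, row=3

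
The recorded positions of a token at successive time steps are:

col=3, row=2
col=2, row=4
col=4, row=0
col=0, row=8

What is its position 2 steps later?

col=-8, row=24

Consecutive displacements (-1,+2), (+2,-4), (-4,+8) scale by a factor of -2 each step.
step 4: col=0, row=8 + (+8,-16) → col=8, row=-8
step 5: col=8, row=-8 + (-16,+32) → col=-8, row=24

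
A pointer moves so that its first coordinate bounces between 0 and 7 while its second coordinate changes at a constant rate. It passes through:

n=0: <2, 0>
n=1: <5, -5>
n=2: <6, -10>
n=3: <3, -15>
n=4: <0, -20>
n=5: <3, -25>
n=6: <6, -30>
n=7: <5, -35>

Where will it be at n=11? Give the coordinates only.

The first coordinate reflects between 0 and 7, moving 3 per step.
  step 8: 5 → 2
  step 9: 2 → 1
  step 10: 1 → 4
  step 11: 4 → 7
The second coordinate changes by -5 each step: at step 11 it is -55.

<7, -55>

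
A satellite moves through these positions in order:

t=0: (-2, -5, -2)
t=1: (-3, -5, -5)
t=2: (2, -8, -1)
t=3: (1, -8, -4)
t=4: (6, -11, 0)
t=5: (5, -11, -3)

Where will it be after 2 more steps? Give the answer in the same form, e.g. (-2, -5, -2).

(9, -14, -2)

Step-to-step displacements: (-1, +0, -3), (+5, -3, +4), (-1, +0, -3), (+5, -3, +4), (-1, +0, -3) — a repeating cycle of length 2.
step 6: apply (+5, -3, +4) → (10, -14, 1)
step 7: apply (-1, +0, -3) → (9, -14, -2)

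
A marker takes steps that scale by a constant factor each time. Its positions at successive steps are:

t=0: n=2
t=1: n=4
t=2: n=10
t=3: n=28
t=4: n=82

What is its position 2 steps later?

n=730

Step-to-step displacements: +2, +6, +18, +54; each is 3× the previous.
step 5: 82 + 162 → n=244
step 6: 244 + 486 → n=730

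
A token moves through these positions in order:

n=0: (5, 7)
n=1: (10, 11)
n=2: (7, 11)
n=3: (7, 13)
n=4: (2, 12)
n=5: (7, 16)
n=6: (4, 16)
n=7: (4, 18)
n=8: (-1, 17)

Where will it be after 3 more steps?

Step-to-step displacements: (+5, +4), (-3, +0), (+0, +2), (-5, -1), (+5, +4), (-3, +0), (+0, +2), (-5, -1) — a repeating cycle of length 4.
step 9: apply (+5, +4) → (4, 21)
step 10: apply (-3, +0) → (1, 21)
step 11: apply (+0, +2) → (1, 23)

(1, 23)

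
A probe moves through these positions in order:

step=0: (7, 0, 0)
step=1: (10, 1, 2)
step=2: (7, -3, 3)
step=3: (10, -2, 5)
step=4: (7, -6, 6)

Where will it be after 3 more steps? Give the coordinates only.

Step-to-step displacements: (+3, +1, +2), (-3, -4, +1), (+3, +1, +2), (-3, -4, +1) — a repeating cycle of length 2.
step 5: apply (+3, +1, +2) → (10, -5, 8)
step 6: apply (-3, -4, +1) → (7, -9, 9)
step 7: apply (+3, +1, +2) → (10, -8, 11)

(10, -8, 11)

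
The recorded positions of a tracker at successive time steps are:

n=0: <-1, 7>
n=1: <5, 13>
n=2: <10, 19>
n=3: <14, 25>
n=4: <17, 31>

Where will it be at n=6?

<20, 43>

First differences are <+6, +6>, <+5, +6>, <+4, +6>, <+3, +6>; their common second difference is <-1, +0> (constant acceleration).
step 5: <17, 31> + <+2, +6> → <19, 37>
step 6: <19, 37> + <+1, +6> → <20, 43>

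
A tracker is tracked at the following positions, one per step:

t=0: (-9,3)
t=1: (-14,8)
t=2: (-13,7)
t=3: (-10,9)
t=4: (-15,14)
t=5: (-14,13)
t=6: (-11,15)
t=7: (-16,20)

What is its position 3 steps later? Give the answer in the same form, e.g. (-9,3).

(-17,26)

Differencing gives (-5,+5), (+1,-1), (+3,+2), (-5,+5), (+1,-1), (+3,+2), (-5,+5). This is the pattern (-5,+5), (+1,-1), (+3,+2) repeated.
step 8: apply (+1,-1) → (-15,19)
step 9: apply (+3,+2) → (-12,21)
step 10: apply (-5,+5) → (-17,26)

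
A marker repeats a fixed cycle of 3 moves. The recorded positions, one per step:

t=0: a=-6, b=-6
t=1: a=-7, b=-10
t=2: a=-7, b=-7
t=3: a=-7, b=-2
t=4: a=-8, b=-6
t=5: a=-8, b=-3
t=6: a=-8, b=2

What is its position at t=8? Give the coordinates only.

a=-9, b=1

Differencing gives (-1,-4), (+0,+3), (+0,+5), (-1,-4), (+0,+3), (+0,+5). This is the pattern (-1,-4), (+0,+3), (+0,+5) repeated.
step 7: apply (-1,-4) → a=-9, b=-2
step 8: apply (+0,+3) → a=-9, b=1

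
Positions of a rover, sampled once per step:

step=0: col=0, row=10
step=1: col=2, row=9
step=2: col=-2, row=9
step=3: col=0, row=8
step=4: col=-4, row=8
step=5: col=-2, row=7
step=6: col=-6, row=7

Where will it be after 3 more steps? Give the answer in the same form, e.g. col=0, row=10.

col=-6, row=5

Differencing gives (+2, -1), (-4, +0), (+2, -1), (-4, +0), (+2, -1), (-4, +0). This is the pattern (+2, -1), (-4, +0) repeated.
step 7: apply (+2, -1) → col=-4, row=6
step 8: apply (-4, +0) → col=-8, row=6
step 9: apply (+2, -1) → col=-6, row=5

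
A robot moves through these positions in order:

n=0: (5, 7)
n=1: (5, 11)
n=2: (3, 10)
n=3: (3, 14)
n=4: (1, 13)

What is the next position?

The moves between consecutive positions are (+0, +4), (-2, -1), (+0, +4), (-2, -1); they repeat the 2-cycle [(+0, +4), (-2, -1)].
step 5: apply (+0, +4) → (1, 17)

(1, 17)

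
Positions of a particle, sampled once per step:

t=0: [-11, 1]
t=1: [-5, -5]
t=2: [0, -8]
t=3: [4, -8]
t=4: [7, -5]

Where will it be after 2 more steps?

[10, 10]

First differences are [+6, -6], [+5, -3], [+4, +0], [+3, +3]; their common second difference is [-1, +3] (constant acceleration).
step 5: [7, -5] + [+2, +6] → [9, 1]
step 6: [9, 1] + [+1, +9] → [10, 10]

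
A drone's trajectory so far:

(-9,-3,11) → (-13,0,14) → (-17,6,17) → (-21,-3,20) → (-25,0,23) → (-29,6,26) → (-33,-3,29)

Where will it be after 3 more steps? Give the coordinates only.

(-45,-3,38)

The first coordinate changes by -4 each step, so at step 9 it is -9 + 9·(-4) = -45.
The second coordinate repeats the cycle [-3, 0, 6] with period 3; step 9 mod 3 = 0, giving -3.
The third coordinate changes by +3 each step, so at step 9 it is 11 + 9·(3) = 38.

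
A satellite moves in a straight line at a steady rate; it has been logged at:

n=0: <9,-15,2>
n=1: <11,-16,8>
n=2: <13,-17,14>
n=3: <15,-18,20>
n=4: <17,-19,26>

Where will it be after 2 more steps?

Constant displacement of <+2,-1,+6> per step.
step 5: <17,-19,26> + <+2,-1,+6> → <19,-20,32>
step 6: <19,-20,32> + <+2,-1,+6> → <21,-21,38>

<21,-21,38>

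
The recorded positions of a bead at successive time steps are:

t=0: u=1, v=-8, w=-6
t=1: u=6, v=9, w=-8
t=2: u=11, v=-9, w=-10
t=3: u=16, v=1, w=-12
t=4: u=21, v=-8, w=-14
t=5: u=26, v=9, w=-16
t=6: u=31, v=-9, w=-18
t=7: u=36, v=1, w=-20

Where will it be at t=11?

u=56, v=1, w=-28

The u coordinate changes by +5 each step, so at step 11 it is 1 + 11·(5) = 56.
The v coordinate repeats the cycle [-8, 9, -9, 1] with period 4; step 11 mod 4 = 3, giving 1.
The w coordinate changes by -2 each step, so at step 11 it is -6 + 11·(-2) = -28.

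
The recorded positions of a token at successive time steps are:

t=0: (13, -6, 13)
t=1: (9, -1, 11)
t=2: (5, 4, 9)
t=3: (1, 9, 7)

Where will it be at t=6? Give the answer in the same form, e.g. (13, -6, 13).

(-11, 24, 1)

The position changes by (-4, +5, -2) every step.
step 4: (1, 9, 7) + (-4, +5, -2) → (-3, 14, 5)
step 5: (-3, 14, 5) + (-4, +5, -2) → (-7, 19, 3)
step 6: (-7, 19, 3) + (-4, +5, -2) → (-11, 24, 1)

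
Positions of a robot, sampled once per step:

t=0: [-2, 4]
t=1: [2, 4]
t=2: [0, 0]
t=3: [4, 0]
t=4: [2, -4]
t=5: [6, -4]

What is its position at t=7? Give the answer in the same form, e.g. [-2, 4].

[8, -8]

Differencing gives [+4, +0], [-2, -4], [+4, +0], [-2, -4], [+4, +0]. This is the pattern [+4, +0], [-2, -4] repeated.
step 6: apply [-2, -4] → [4, -8]
step 7: apply [+4, +0] → [8, -8]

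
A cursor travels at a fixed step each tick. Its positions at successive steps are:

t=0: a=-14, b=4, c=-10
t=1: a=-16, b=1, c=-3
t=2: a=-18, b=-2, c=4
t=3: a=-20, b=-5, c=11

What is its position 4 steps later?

The position changes by (-2, -3, +7) every step.
step 4: a=-20, b=-5, c=11 + (-2, -3, +7) → a=-22, b=-8, c=18
step 5: a=-22, b=-8, c=18 + (-2, -3, +7) → a=-24, b=-11, c=25
step 6: a=-24, b=-11, c=25 + (-2, -3, +7) → a=-26, b=-14, c=32
step 7: a=-26, b=-14, c=32 + (-2, -3, +7) → a=-28, b=-17, c=39

a=-28, b=-17, c=39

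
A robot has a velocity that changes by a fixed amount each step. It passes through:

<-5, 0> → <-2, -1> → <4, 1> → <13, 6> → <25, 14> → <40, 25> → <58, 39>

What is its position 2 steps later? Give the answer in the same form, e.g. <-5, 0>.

Taking differences between consecutive positions: <+3, -1>, <+6, +2>, <+9, +5>, <+12, +8>, <+15, +11>, <+18, +14>. These grow by <+3, +3> each step.
step 7: <58, 39> + <+21, +17> → <79, 56>
step 8: <79, 56> + <+24, +20> → <103, 76>

<103, 76>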